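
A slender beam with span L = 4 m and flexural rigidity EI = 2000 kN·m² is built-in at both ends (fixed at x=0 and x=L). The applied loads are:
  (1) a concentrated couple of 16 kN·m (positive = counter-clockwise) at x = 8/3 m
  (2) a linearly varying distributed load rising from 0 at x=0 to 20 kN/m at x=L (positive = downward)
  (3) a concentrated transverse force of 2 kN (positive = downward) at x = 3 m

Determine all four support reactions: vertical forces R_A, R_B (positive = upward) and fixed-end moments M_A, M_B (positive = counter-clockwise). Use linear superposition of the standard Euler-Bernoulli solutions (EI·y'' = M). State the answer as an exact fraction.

R_A = 847/48 kN, M_A = 131/8 kN·m, R_B = 1169/48 kN, M_B = -137/8 kN·m

Load 1 — applied couple M₀=16 kN·m at a=8/3 m (b=L-a=4/3):
  R_A = 6M₀ab/L³ = 6·16·(8/3)·(4/3)/4³ = 16/3 kN
  M_A = M₀b(2a-b)/L² = 16·(4/3)·(2·(8/3)-(4/3))/4² = 16/3 kN·m
  R_B = -6M₀ab/L³ = -6·16·(8/3)·(4/3)/4³ = -16/3 kN
  M_B = M₀a(2b-a)/L² = 16·(8/3)·(2·(4/3)-(8/3))/4² = 0 kN·m
Load 2 — triangular load w₀=20 kN/m (0→w₀ over full span):
  R_A = 3w₀L/20 = 3·20·4/20 = 12 kN
  M_A = w₀L²/30 = 20·4²/30 = 32/3 kN·m
  R_B = 7w₀L/20 = 7·20·4/20 = 28 kN
  M_B = -w₀L²/20 = -20·4²/20 = -16 kN·m
Load 3 — point force P=2 kN at a=3 m (b=L-a=1):
  R_A = Pb²(3a+b)/L³ = 2·1²·(3·3+1)/4³ = 5/16 kN
  M_A = Pab²/L² = 2·3·1²/4² = 3/8 kN·m
  R_B = Pa²(a+3b)/L³ = 2·3²·(3+3·1)/4³ = 27/16 kN
  M_B = -Pa²b/L² = -2·3²·1/4² = -9/8 kN·m
Superposition: R_A = 847/48 kN, M_A = 131/8 kN·m, R_B = 1169/48 kN, M_B = -137/8 kN·m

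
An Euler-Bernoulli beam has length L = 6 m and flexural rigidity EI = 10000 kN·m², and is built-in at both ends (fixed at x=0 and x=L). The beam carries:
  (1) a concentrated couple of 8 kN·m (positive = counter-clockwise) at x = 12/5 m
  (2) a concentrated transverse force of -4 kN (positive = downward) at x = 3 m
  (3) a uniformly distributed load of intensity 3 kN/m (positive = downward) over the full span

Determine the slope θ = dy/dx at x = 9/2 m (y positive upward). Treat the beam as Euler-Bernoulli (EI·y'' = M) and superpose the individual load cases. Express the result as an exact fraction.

Load 1 — applied couple M₀=8 kN·m at a=12/5 m (b=L-a=18/5):
  θ_1 = (R_Ax²/2 - M_Ax - M₀(x-a))/EI  [x>a] with R_A=48/25, M_A=24/25 = ((48/25)·(9/2)²/2 - (24/25)·(9/2) - 8·((9/2)-(12/5)))/10000 = -21/125000 rad
Load 2 — point force P=-4 kN at a=3 m (b=L-a=3):
  θ_2 = Pa²(L-x)(2bL-(3b+a)(L-x))/(2L³EI)  [x>a] = (-4)·3²·(6-(9/2))·(2·3·6-(3·3+3)·(6-(9/2)))/(2·6³·10000) = -9/40000 rad
Load 3 — uniform load w=3 kN/m over full span:
  θ_3 = -wx(L-x)(L-2x)/(12EI) = -3·(9/2)·(6-(9/2))·(6-2·(9/2))/(12·10000) = 81/160000 rad
Superposition: θ = Σ θ_i = 453/4000000 rad ≈ 0.000113 rad

θ(9/2) = 453/4000000 rad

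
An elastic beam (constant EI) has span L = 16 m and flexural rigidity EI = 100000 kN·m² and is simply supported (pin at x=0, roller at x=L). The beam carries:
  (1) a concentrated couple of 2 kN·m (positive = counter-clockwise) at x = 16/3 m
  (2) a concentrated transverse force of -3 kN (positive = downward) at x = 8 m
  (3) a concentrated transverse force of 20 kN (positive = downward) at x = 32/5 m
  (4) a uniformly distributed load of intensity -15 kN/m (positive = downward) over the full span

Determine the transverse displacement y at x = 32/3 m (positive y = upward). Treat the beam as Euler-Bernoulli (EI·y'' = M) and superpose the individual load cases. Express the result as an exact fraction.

Load 1 — applied couple M₀=2 kN·m at a=16/3 m (b=L-a=32/3):
  y_1 = (M₀x³/(6L)-M₀(x-a)²/2+C₁x)/EI  [x>a] with C₁=M₀(3b²-L²)/(6L)=16/9 = (2·(32/3)³/(6·16)-2·((32/3)-(16/3))²/2+(16/9)·(32/3))/100000 = 8/50625 m
Load 2 — point force P=-3 kN at a=8 m (b=L-a=8):
  y_2 = -Pa(L-x)(2Lx-a²-x²)/(6LEI)  [x>a] = -(-3)·8·(16-(32/3))·(2·16·(32/3)-8²-(32/3)²)/(6·16·100000) = 184/84375 m
Load 3 — point force P=20 kN at a=32/5 m (b=L-a=48/5):
  y_3 = -Pa(L-x)(2Lx-a²-x²)/(6LEI)  [x>a] = -20·(32/5)·(16-(32/3))·(2·16·(32/3)-(32/5)²-(32/3)²)/(6·16·100000) = -83968/6328125 m
Load 4 — uniform load w=-15 kN/m over full span:
  y_4 = -wx(L³-2Lx²+x³)/(24EI) = -(-15)·(32/3)·(16³-2·16·(32/3)²+(32/3)³)/(24·100000) = 5632/50625 m
Superposition: y = Σ y_i = 634832/6328125 m ≈ 0.100319 m

y(32/3) = 634832/6328125 m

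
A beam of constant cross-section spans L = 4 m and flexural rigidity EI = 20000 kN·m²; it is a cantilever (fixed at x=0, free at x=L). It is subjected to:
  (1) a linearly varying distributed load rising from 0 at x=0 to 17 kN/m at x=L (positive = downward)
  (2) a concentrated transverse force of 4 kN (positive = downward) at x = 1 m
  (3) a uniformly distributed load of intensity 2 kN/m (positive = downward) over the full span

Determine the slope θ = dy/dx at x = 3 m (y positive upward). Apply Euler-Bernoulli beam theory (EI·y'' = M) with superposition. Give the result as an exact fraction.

Load 1 — triangular load w₀=17 kN/m (0→w₀ over full span):
  θ_1 = (w₀Lx²/4-w₀L²x/3-w₀x⁴/(24L))/EI = (17·4·3²/4-17·4²·3/3-17·3⁴/(24·4))/20000 = -4267/640000 rad
Load 2 — point force P=4 kN at a=1 m (b=L-a=3):
  θ_2 = -Pa²/(2EI)  [x>a] = -4·1²/(2·20000) = -1/10000 rad
Load 3 — uniform load w=2 kN/m over full span:
  θ_3 = -wx(x²-3Lx+3L²)/(6EI) = -2·3·(3²-3·4·3+3·4²)/(6·20000) = -21/20000 rad
Superposition: θ = Σ θ_i = -5003/640000 rad ≈ -0.007817 rad

θ(3) = -5003/640000 rad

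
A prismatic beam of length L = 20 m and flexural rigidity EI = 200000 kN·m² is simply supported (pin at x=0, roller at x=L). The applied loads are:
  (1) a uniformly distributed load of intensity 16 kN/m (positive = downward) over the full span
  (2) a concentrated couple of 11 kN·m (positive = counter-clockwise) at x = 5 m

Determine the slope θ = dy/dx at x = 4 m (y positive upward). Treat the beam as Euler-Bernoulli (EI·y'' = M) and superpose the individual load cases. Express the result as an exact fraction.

Load 1 — uniform load w=16 kN/m over full span:
  θ_1 = -w(L³-6Lx²+4x³)/(24EI) = -16·(20³-6·20·4²+4·4³)/(24·200000) = -66/3125 rad
Load 2 — applied couple M₀=11 kN·m at a=5 m (b=L-a=15):
  θ_2 = (M₀x²/(2L)+C₁)/EI  [x≤a] with C₁=M₀(3b²-L²)/(6L)=605/24 = (11·4²/(2·20)+(605/24))/200000 = 3553/24000000 rad
Superposition: θ = Σ θ_i = -503327/24000000 rad ≈ -0.020972 rad

θ(4) = -503327/24000000 rad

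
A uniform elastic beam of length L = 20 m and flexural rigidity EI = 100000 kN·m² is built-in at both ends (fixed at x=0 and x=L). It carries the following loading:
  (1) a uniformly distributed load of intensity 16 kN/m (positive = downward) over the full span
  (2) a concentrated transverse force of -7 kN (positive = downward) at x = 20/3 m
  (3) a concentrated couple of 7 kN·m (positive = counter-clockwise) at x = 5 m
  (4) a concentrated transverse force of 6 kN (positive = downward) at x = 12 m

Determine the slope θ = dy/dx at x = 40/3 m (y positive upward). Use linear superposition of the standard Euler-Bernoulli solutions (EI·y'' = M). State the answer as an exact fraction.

Load 1 — uniform load w=16 kN/m over full span:
  θ_1 = -wx(L-x)(L-2x)/(12EI) = -16·(40/3)·(20-(40/3))·(20-2·(40/3))/(12·100000) = 16/2025 rad
Load 2 — point force P=-7 kN at a=20/3 m (b=L-a=40/3):
  θ_2 = Pa²(L-x)(2bL-(3b+a)(L-x))/(2L³EI)  [x>a] = (-7)·(20/3)²·(20-(40/3))·(2·(40/3)·20-(3·(40/3)+(20/3))·(20-(40/3)))/(2·20³·100000) = -7/24300 rad
Load 3 — applied couple M₀=7 kN·m at a=5 m (b=L-a=15):
  θ_3 = (R_Ax²/2 - M_Ax - M₀(x-a))/EI  [x>a] with R_A=63/160, M_A=-21/16 = ((63/160)·(40/3)²/2 - (-21/16)·(40/3) - 7·((40/3)-5))/100000 = -7/120000 rad
Load 4 — point force P=6 kN at a=12 m (b=L-a=8):
  θ_4 = Pa²(L-x)(2bL-(3b+a)(L-x))/(2L³EI)  [x>a] = 6·12²·(20-(40/3))·(2·8·20-(3·8+12)·(20-(40/3)))/(2·20³·100000) = 9/31250 rad
Superposition: θ = Σ θ_i = 1905809/243000000 rad ≈ 0.007843 rad

θ(40/3) = 1905809/243000000 rad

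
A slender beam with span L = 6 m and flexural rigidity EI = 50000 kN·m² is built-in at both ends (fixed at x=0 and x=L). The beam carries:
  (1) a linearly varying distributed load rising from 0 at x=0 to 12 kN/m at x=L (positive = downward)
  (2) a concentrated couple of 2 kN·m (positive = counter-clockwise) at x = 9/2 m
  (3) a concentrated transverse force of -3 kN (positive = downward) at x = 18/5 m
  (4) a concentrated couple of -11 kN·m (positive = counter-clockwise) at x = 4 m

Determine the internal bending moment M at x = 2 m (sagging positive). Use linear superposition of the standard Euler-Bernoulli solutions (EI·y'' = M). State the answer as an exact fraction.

Load 1 — triangular load w₀=12 kN/m (0→w₀ over full span):
  M_1 = 3w₀Lx/20 - w₀L²/30 - w₀x³/(6L) = 3·12·6·2/20 - 12·6²/30 - 12·2³/(6·6) = 68/15 kN·m
Load 2 — applied couple M₀=2 kN·m at a=9/2 m (b=L-a=3/2):
  M_2 = R_Ax - M_A  [x≤a] with R_A=3/8, M_A=5/8 = (3/8)·2 - (5/8) = 1/8 kN·m
Load 3 — point force P=-3 kN at a=18/5 m (b=L-a=12/5):
  M_3 = Pb²(3a+b)x/L³ - Pab²/L²  [x≤a] = (-3)·(12/5)²·(3·(18/5)+(12/5))·2/6³ - (-3)·(18/5)·(12/5)²/6² = -48/125 kN·m
Load 4 — applied couple M₀=-11 kN·m at a=4 m (b=L-a=2):
  M_4 = R_Ax - M_A  [x≤a] with R_A=-22/9, M_A=-11/3 = (-22/9)·2 - (-11/3) = -11/9 kN·m
Superposition: M = Σ M_i = 27469/9000 kN·m ≈ 3.052111 kN·m

M(2) = 27469/9000 kN·m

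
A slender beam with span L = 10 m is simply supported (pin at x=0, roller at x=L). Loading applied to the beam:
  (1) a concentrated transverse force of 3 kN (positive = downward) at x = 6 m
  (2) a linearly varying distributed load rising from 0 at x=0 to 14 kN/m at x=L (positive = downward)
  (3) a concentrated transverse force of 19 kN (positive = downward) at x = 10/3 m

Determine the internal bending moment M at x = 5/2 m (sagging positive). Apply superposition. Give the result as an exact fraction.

M(5/2) = 4289/48 kN·m

Load 1 — point force P=3 kN at a=6 m (b=L-a=4):
  M_1 = Pbx/L  [x≤a] = 3·4·(5/2)/10 = 3 kN·m
Load 2 — triangular load w₀=14 kN/m (0→w₀ over full span):
  M_2 = w₀Lx/6 - w₀x³/(6L) = 14·10·(5/2)/6 - 14·(5/2)³/(6·10) = 875/16 kN·m
Load 3 — point force P=19 kN at a=10/3 m (b=L-a=20/3):
  M_3 = Pbx/L  [x≤a] = 19·(20/3)·(5/2)/10 = 95/3 kN·m
Superposition: M = Σ M_i = 4289/48 kN·m ≈ 89.354167 kN·m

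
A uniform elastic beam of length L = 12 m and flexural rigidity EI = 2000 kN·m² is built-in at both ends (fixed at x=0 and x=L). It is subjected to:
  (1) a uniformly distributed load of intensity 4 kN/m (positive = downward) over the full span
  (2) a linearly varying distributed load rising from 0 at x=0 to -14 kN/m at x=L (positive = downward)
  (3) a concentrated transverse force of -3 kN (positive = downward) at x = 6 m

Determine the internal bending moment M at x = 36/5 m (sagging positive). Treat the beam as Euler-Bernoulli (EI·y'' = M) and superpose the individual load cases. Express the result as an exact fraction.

Load 1 — uniform load w=4 kN/m over full span:
  M_1 = wLx/2 - wL²/12 - wx²/2 = 4·12·(36/5)/2 - 4·12²/12 - 4·(36/5)²/2 = 528/25 kN·m
Load 2 — triangular load w₀=-14 kN/m (0→w₀ over full span):
  M_2 = 3w₀Lx/20 - w₀L²/30 - w₀x³/(6L) = 3·(-14)·12·(36/5)/20 - (-14)·12²/30 - (-14)·(36/5)³/(6·12) = -5208/125 kN·m
Load 3 — point force P=-3 kN at a=6 m (b=L-a=6):
  M_3 = Pa²(a+3b)(L-x)/L³ - Pa²b/L²  [x>a] = (-3)·6²·(6+3·6)·(12-(36/5))/12³ - (-3)·6²·6/12² = -27/10 kN·m
Superposition: M = Σ M_i = -5811/250 kN·m ≈ -23.244000 kN·m

M(36/5) = -5811/250 kN·m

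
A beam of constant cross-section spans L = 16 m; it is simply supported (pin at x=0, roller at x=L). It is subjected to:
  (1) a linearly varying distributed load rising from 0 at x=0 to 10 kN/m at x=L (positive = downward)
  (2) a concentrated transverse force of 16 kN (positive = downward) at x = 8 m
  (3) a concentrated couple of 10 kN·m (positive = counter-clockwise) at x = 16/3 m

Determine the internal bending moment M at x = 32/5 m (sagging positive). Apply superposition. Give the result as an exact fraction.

Load 1 — triangular load w₀=10 kN/m (0→w₀ over full span):
  M_1 = w₀Lx/6 - w₀x³/(6L) = 10·16·(32/5)/6 - 10·(32/5)³/(6·16) = 3584/25 kN·m
Load 2 — point force P=16 kN at a=8 m (b=L-a=8):
  M_2 = Pbx/L  [x≤a] = 16·8·(32/5)/16 = 256/5 kN·m
Load 3 — applied couple M₀=10 kN·m at a=16/3 m (b=L-a=32/3):
  M_3 = M₀x/L - M₀  [x>a] = 10·(32/5)/16 - 10 = -6 kN·m
Superposition: M = Σ M_i = 4714/25 kN·m ≈ 188.560000 kN·m

M(32/5) = 4714/25 kN·m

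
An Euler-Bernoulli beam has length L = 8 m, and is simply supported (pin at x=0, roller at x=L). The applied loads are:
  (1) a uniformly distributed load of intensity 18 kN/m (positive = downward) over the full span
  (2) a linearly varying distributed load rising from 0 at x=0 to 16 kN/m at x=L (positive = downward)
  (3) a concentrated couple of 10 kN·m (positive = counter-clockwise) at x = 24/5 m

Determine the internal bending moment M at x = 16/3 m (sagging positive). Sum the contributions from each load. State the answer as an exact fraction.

M(16/3) = 15218/81 kN·m

Load 1 — uniform load w=18 kN/m over full span:
  M_1 = wx(L-x)/2 = 18·(16/3)·(8-(16/3))/2 = 128 kN·m
Load 2 — triangular load w₀=16 kN/m (0→w₀ over full span):
  M_2 = w₀Lx/6 - w₀x³/(6L) = 16·8·(16/3)/6 - 16·(16/3)³/(6·8) = 5120/81 kN·m
Load 3 — applied couple M₀=10 kN·m at a=24/5 m (b=L-a=16/5):
  M_3 = M₀x/L - M₀  [x>a] = 10·(16/3)/8 - 10 = -10/3 kN·m
Superposition: M = Σ M_i = 15218/81 kN·m ≈ 187.876543 kN·m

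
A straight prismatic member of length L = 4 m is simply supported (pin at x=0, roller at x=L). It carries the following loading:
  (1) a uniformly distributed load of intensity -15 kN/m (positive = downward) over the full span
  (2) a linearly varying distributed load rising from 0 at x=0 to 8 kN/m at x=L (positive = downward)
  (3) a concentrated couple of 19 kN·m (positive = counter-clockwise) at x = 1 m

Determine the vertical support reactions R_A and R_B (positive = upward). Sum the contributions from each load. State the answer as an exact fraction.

Load 1 — uniform load w=-15 kN/m over full span:
  R_A = wL/2 = (-15)·4/2 = -30 kN
  R_B = wL/2 = (-15)·4/2 = -30 kN
Load 2 — triangular load w₀=8 kN/m (0→w₀ over full span):
  R_A = w₀L/6 = 8·4/6 = 16/3 kN
  R_B = w₀L/3 = 8·4/3 = 32/3 kN
Load 3 — applied couple M₀=19 kN·m at a=1 m (b=L-a=3):
  R_A = M₀/L = 19/4 kN
  R_B = -M₀/L = -19/4 kN
Superposition: R_A = -239/12 kN, R_B = -289/12 kN

R_A = -239/12 kN, R_B = -289/12 kN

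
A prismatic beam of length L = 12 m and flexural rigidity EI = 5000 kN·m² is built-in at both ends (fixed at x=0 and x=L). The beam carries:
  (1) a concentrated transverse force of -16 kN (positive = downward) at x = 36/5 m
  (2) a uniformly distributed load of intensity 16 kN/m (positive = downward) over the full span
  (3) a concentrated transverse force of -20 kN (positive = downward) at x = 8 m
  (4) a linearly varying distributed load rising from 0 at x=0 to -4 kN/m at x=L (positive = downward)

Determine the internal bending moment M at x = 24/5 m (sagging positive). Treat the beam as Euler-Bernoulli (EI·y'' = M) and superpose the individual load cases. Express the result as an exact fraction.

M(24/5) = 334976/5625 kN·m

Load 1 — point force P=-16 kN at a=36/5 m (b=L-a=24/5):
  M_1 = Pb²(3a+b)x/L³ - Pab²/L²  [x≤a] = (-16)·(24/5)²·(3·(36/5)+(24/5))·(24/5)/12³ - (-16)·(36/5)·(24/5)²/12² = -5376/625 kN·m
Load 2 — uniform load w=16 kN/m over full span:
  M_2 = wLx/2 - wL²/12 - wx²/2 = 16·12·(24/5)/2 - 16·12²/12 - 16·(24/5)²/2 = 2112/25 kN·m
Load 3 — point force P=-20 kN at a=8 m (b=L-a=4):
  M_3 = Pb²(3a+b)x/L³ - Pab²/L²  [x≤a] = (-20)·4²·(3·8+4)·(24/5)/12³ - (-20)·8·4²/12² = -64/9 kN·m
Load 4 — triangular load w₀=-4 kN/m (0→w₀ over full span):
  M_4 = 3w₀Lx/20 - w₀L²/30 - w₀x³/(6L) = 3·(-4)·12·(24/5)/20 - (-4)·12²/30 - (-4)·(24/5)³/(6·12) = -1152/125 kN·m
Superposition: M = Σ M_i = 334976/5625 kN·m ≈ 59.551289 kN·m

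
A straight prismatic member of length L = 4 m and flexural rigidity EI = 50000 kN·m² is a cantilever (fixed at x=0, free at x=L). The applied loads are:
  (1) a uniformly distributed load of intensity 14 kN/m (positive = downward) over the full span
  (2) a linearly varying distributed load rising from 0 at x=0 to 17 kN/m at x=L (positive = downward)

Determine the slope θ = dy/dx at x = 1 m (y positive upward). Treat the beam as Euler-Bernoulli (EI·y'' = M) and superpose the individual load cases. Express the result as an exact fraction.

Load 1 — uniform load w=14 kN/m over full span:
  θ_1 = -wx(x²-3Lx+3L²)/(6EI) = -14·1·(1²-3·4·1+3·4²)/(6·50000) = -259/150000 rad
Load 2 — triangular load w₀=17 kN/m (0→w₀ over full span):
  θ_2 = (w₀Lx²/4-w₀L²x/3-w₀x⁴/(24L))/EI = (17·4·1²/4-17·4²·1/3-17·1⁴/(24·4))/50000 = -2363/1600000 rad
Superposition: θ = Σ θ_i = -15377/4800000 rad ≈ -0.003204 rad

θ(1) = -15377/4800000 rad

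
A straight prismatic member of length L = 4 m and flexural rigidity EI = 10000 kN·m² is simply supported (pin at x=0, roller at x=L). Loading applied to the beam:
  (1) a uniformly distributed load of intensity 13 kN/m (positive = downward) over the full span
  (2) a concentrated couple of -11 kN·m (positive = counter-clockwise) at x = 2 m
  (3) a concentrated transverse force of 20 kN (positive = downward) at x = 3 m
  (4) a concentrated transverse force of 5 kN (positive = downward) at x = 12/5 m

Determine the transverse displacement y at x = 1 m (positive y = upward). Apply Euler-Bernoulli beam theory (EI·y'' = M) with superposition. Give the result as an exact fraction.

y(1) = -6797/1500000 m

Load 1 — uniform load w=13 kN/m over full span:
  y_1 = -wx(L³-2Lx²+x³)/(24EI) = -13·1·(4³-2·4·1²+1³)/(24·10000) = -247/80000 m
Load 2 — applied couple M₀=-11 kN·m at a=2 m (b=L-a=2):
  y_2 = (M₀x³/(6L)+C₁x)/EI  [x≤a] with C₁=M₀(3b²-L²)/(6L)=11/6 = ((-11)·1³/(6·4)+(11/6)·1)/10000 = 11/80000 m
Load 3 — point force P=20 kN at a=3 m (b=L-a=1):
  y_3 = -Pbx(L²-b²-x²)/(6LEI)  [x≤a] = -20·1·1·(4²-1²-1²)/(6·4·10000) = -7/6000 m
Load 4 — point force P=5 kN at a=12/5 m (b=L-a=8/5):
  y_4 = -Pbx(L²-b²-x²)/(6LEI)  [x≤a] = -5·(8/5)·1·(4²-(8/5)²-1²)/(6·4·10000) = -311/750000 m
Superposition: y = Σ y_i = -6797/1500000 m ≈ -0.004531 m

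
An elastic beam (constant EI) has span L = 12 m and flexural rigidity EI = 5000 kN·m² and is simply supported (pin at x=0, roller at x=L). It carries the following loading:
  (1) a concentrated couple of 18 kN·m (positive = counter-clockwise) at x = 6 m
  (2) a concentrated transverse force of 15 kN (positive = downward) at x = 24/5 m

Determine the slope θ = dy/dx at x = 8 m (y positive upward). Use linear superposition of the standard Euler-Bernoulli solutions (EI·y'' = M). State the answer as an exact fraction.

θ(8) = 1899/125000 rad

Load 1 — applied couple M₀=18 kN·m at a=6 m (b=L-a=6):
  θ_1 = (M₀x²/(2L)-M₀(x-a)+C₁)/EI  [x>a] with C₁=M₀(3b²-L²)/(6L)=-9 = (18·8²/(2·12)-18·(8-6)+(-9))/5000 = 3/5000 rad
Load 2 — point force P=15 kN at a=24/5 m (b=L-a=36/5):
  θ_2 = -Pa(2L²-6Lx+3x²+a²)/(6LEI)  [x>a] = -15·(24/5)·(2·12²-6·12·8+3·8²+(24/5)²)/(6·12·5000) = 228/15625 rad
Superposition: θ = Σ θ_i = 1899/125000 rad ≈ 0.015192 rad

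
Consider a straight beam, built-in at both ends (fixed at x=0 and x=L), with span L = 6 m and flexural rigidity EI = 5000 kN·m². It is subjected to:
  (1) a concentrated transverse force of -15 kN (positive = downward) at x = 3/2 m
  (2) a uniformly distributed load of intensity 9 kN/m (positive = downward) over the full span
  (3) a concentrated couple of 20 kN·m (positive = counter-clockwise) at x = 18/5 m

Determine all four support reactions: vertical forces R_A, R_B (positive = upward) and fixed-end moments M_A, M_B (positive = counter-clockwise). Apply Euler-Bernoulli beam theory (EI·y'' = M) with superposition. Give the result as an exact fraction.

Load 1 — point force P=-15 kN at a=3/2 m (b=L-a=9/2):
  R_A = Pb²(3a+b)/L³ = (-15)·(9/2)²·(3·(3/2)+(9/2))/6³ = -405/32 kN
  M_A = Pab²/L² = (-15)·(3/2)·(9/2)²/6² = -405/32 kN·m
  R_B = Pa²(a+3b)/L³ = (-15)·(3/2)²·((3/2)+3·(9/2))/6³ = -75/32 kN
  M_B = -Pa²b/L² = -(-15)·(3/2)²·(9/2)/6² = 135/32 kN·m
Load 2 — uniform load w=9 kN/m over full span:
  R_A = wL/2 = 9·6/2 = 27 kN
  M_A = wL²/12 = 9·6²/12 = 27 kN·m
  R_B = wL/2 = 9·6/2 = 27 kN
  M_B = -wL²/12 = -9·6²/12 = -27 kN·m
Load 3 — applied couple M₀=20 kN·m at a=18/5 m (b=L-a=12/5):
  R_A = 6M₀ab/L³ = 6·20·(18/5)·(12/5)/6³ = 24/5 kN
  M_A = M₀b(2a-b)/L² = 20·(12/5)·(2·(18/5)-(12/5))/6² = 32/5 kN·m
  R_B = -6M₀ab/L³ = -6·20·(18/5)·(12/5)/6³ = -24/5 kN
  M_B = M₀a(2b-a)/L² = 20·(18/5)·(2·(12/5)-(18/5))/6² = 12/5 kN·m
Superposition: R_A = 3063/160 kN, M_A = 3319/160 kN·m, R_B = 3177/160 kN, M_B = -3261/160 kN·m

R_A = 3063/160 kN, M_A = 3319/160 kN·m, R_B = 3177/160 kN, M_B = -3261/160 kN·m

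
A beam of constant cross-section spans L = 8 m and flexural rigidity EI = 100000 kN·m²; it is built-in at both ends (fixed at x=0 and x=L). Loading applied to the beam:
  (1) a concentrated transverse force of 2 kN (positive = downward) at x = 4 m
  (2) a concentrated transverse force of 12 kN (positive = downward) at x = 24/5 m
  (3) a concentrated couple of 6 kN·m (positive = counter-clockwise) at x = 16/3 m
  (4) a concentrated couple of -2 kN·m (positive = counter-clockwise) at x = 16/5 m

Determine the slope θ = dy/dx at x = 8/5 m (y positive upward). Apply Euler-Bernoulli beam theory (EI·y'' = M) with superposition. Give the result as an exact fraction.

θ(8/5) = -2589/19531250 rad

Load 1 — point force P=2 kN at a=4 m (b=L-a=4):
  θ_1 = -Pb²x(2aL-(3a+b)x)/(2L³EI)  [x≤a] = -2·4²·(8/5)·(2·4·8-(3·4+4)·(8/5))/(2·8³·100000) = -3/156250 rad
Load 2 — point force P=12 kN at a=24/5 m (b=L-a=16/5):
  θ_2 = -Pb²x(2aL-(3a+b)x)/(2L³EI)  [x≤a] = -12·(16/5)²·(8/5)·(2·(24/5)·8-(3·(24/5)+(16/5))·(8/5))/(2·8³·100000) = -912/9765625 rad
Load 3 — applied couple M₀=6 kN·m at a=16/3 m (b=L-a=8/3):
  θ_3 = (R_Ax²/2 - M_Ax)/EI  [x≤a] with R_A=1, M_A=2 = (1·(8/5)²/2 - 2·(8/5))/100000 = -3/156250 rad
Load 4 — applied couple M₀=-2 kN·m at a=16/5 m (b=L-a=24/5):
  θ_4 = (R_Ax²/2 - M_Ax)/EI  [x≤a] with R_A=-9/25, M_A=-6/25 = ((-9/25)·(8/5)²/2 - (-6/25)·(8/5))/100000 = -3/3906250 rad
Superposition: θ = Σ θ_i = -2589/19531250 rad ≈ -0.000133 rad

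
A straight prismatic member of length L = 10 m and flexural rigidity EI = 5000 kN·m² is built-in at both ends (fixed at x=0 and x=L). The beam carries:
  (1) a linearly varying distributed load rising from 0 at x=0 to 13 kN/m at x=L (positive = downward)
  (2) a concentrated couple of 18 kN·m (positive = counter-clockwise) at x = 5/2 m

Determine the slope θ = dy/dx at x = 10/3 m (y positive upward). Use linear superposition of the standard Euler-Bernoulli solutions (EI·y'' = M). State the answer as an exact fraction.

θ(10/3) = -3431/486000 rad

Load 1 — triangular load w₀=13 kN/m (0→w₀ over full span):
  θ_1 = -w₀(2x(L-x)(L-2x)(x+2L)+x²(L-x)²)/(120LEI) = -13·(2·(10/3)·(10-(10/3))·(10-2·(10/3))·((10/3)+2·10)+(10/3)²·(10-(10/3))²)/(120·10·5000) = -52/6075 rad
Load 2 — applied couple M₀=18 kN·m at a=5/2 m (b=L-a=15/2):
  θ_2 = (R_Ax²/2 - M_Ax - M₀(x-a))/EI  [x>a] with R_A=81/40, M_A=-27/8 = ((81/40)·(10/3)²/2 - (-27/8)·(10/3) - 18·((10/3)-(5/2)))/5000 = 3/2000 rad
Superposition: θ = Σ θ_i = -3431/486000 rad ≈ -0.007060 rad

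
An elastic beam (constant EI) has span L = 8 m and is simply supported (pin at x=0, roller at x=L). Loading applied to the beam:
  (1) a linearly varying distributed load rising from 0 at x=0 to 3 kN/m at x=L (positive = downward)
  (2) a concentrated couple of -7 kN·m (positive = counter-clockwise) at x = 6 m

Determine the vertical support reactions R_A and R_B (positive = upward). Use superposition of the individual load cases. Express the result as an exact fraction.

R_A = 25/8 kN, R_B = 71/8 kN

Load 1 — triangular load w₀=3 kN/m (0→w₀ over full span):
  R_A = w₀L/6 = 3·8/6 = 4 kN
  R_B = w₀L/3 = 3·8/3 = 8 kN
Load 2 — applied couple M₀=-7 kN·m at a=6 m (b=L-a=2):
  R_A = M₀/L = (-7)/8 = -7/8 kN
  R_B = -M₀/L = -(-7)/8 = 7/8 kN
Superposition: R_A = 25/8 kN, R_B = 71/8 kN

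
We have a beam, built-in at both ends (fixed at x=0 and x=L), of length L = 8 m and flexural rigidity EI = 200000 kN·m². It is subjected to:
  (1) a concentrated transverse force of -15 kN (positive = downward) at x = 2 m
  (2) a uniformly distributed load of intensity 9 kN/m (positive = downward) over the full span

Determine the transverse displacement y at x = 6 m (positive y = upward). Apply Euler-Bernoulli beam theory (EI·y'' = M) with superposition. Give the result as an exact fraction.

y(6) = -367/1600000 m

Load 1 — point force P=-15 kN at a=2 m (b=L-a=6):
  y_1 = -Pa²(L-x)²(3bL-(3b+a)(L-x))/(6L³EI)  [x>a] = -(-15)·2²·(8-6)²·(3·6·8-(3·6+2)·(8-6))/(6·8³·200000) = 13/320000 m
Load 2 — uniform load w=9 kN/m over full span:
  y_2 = -wx²(L-x)²/(24EI) = -9·6²·(8-6)²/(24·200000) = -27/100000 m
Superposition: y = Σ y_i = -367/1600000 m ≈ -0.000229 m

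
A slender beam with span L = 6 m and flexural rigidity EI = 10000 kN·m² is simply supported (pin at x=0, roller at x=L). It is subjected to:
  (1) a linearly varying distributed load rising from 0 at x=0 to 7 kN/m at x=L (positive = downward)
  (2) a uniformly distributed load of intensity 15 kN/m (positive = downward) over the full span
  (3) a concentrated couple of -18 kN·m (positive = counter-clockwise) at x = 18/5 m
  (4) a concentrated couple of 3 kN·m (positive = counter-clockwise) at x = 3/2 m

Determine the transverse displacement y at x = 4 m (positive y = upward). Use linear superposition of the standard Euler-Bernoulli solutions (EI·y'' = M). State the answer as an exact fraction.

y(4) = -471241/18000000 m

Load 1 — triangular load w₀=7 kN/m (0→w₀ over full span):
  y_1 = -w₀x(7L⁴-10L²x²+3x⁴)/(360LEI) = -7·4·(7·6⁴-10·6²·4²+3·4⁴)/(360·6·10000) = -119/22500 m
Load 2 — uniform load w=15 kN/m over full span:
  y_2 = -wx(L³-2Lx²+x³)/(24EI) = -15·4·(6³-2·6·4²+4³)/(24·10000) = -11/500 m
Load 3 — applied couple M₀=-18 kN·m at a=18/5 m (b=L-a=12/5):
  y_3 = (M₀x³/(6L)-M₀(x-a)²/2+C₁x)/EI  [x>a] with C₁=M₀(3b²-L²)/(6L)=234/25 = ((-18)·4³/(6·6)-(-18)·(4-(18/5))²/2+(234/25)·4)/10000 = 43/62500 m
Load 4 — applied couple M₀=3 kN·m at a=3/2 m (b=L-a=9/2):
  y_4 = (M₀x³/(6L)-M₀(x-a)²/2+C₁x)/EI  [x>a] with C₁=M₀(3b²-L²)/(6L)=33/16 = (3·4³/(6·6)-3·(4-(3/2))²/2+(33/16)·4)/10000 = 101/240000 m
Superposition: y = Σ y_i = -471241/18000000 m ≈ -0.026180 m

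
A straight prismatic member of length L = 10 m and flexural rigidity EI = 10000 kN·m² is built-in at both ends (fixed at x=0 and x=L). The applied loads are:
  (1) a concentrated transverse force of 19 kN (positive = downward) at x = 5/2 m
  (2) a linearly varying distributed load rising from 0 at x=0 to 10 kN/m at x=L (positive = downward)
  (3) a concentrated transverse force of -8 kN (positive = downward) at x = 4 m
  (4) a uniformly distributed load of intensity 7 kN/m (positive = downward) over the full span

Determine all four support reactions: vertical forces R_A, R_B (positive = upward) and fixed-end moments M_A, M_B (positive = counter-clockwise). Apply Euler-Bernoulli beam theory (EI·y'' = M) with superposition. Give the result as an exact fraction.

Load 1 — point force P=19 kN at a=5/2 m (b=L-a=15/2):
  R_A = Pb²(3a+b)/L³ = 19·(15/2)²·(3·(5/2)+(15/2))/10³ = 513/32 kN
  M_A = Pab²/L² = 19·(5/2)·(15/2)²/10² = 855/32 kN·m
  R_B = Pa²(a+3b)/L³ = 19·(5/2)²·((5/2)+3·(15/2))/10³ = 95/32 kN
  M_B = -Pa²b/L² = -19·(5/2)²·(15/2)/10² = -285/32 kN·m
Load 2 — triangular load w₀=10 kN/m (0→w₀ over full span):
  R_A = 3w₀L/20 = 3·10·10/20 = 15 kN
  M_A = w₀L²/30 = 10·10²/30 = 100/3 kN·m
  R_B = 7w₀L/20 = 7·10·10/20 = 35 kN
  M_B = -w₀L²/20 = -10·10²/20 = -50 kN·m
Load 3 — point force P=-8 kN at a=4 m (b=L-a=6):
  R_A = Pb²(3a+b)/L³ = (-8)·6²·(3·4+6)/10³ = -648/125 kN
  M_A = Pab²/L² = (-8)·4·6²/10² = -288/25 kN·m
  R_B = Pa²(a+3b)/L³ = (-8)·4²·(4+3·6)/10³ = -352/125 kN
  M_B = -Pa²b/L² = -(-8)·4²·6/10² = 192/25 kN·m
Load 4 — uniform load w=7 kN/m over full span:
  R_A = wL/2 = 7·10/2 = 35 kN
  M_A = wL²/12 = 7·10²/12 = 175/3 kN·m
  R_B = wL/2 = 7·10/2 = 35 kN
  M_B = -wL²/12 = -7·10²/12 = -175/3 kN·m
Superposition: R_A = 243389/4000 kN, M_A = 256477/2400 kN·m, R_B = 280611/4000 kN, M_B = -262943/2400 kN·m

R_A = 243389/4000 kN, M_A = 256477/2400 kN·m, R_B = 280611/4000 kN, M_B = -262943/2400 kN·m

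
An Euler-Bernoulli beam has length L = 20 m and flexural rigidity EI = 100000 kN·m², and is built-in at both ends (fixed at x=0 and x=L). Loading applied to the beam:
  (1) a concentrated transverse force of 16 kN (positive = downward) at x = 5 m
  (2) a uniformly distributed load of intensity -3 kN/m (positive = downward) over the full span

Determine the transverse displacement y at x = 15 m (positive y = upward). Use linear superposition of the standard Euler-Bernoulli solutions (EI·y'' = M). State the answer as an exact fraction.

Load 1 — point force P=16 kN at a=5 m (b=L-a=15):
  y_1 = -Pa²(L-x)²(3bL-(3b+a)(L-x))/(6L³EI)  [x>a] = -16·5²·(20-15)²·(3·15·20-(3·15+5)·(20-15))/(6·20³·100000) = -13/9600 m
Load 2 — uniform load w=-3 kN/m over full span:
  y_2 = -wx²(L-x)²/(24EI) = -(-3)·15²·(20-15)²/(24·100000) = 9/1280 m
Superposition: y = Σ y_i = 109/19200 m ≈ 0.005677 m

y(15) = 109/19200 m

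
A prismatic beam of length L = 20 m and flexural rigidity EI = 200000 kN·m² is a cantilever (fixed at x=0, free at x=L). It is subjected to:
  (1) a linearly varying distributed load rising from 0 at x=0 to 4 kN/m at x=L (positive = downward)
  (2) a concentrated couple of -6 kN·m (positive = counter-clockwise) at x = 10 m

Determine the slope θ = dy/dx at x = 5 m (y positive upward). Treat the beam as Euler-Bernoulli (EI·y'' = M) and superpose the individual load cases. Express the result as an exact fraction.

Load 1 — triangular load w₀=4 kN/m (0→w₀ over full span):
  θ_1 = (w₀Lx²/4-w₀L²x/3-w₀x⁴/(24L))/EI = (4·20·5²/4-4·20²·5/3-4·5⁴/(24·20))/200000 = -139/12800 rad
Load 2 — applied couple M₀=-6 kN·m at a=10 m (b=L-a=10):
  θ_2 = M₀x/EI  [x≤a] = (-6)·5/200000 = -3/20000 rad
Superposition: θ = Σ θ_i = -3523/320000 rad ≈ -0.011009 rad

θ(5) = -3523/320000 rad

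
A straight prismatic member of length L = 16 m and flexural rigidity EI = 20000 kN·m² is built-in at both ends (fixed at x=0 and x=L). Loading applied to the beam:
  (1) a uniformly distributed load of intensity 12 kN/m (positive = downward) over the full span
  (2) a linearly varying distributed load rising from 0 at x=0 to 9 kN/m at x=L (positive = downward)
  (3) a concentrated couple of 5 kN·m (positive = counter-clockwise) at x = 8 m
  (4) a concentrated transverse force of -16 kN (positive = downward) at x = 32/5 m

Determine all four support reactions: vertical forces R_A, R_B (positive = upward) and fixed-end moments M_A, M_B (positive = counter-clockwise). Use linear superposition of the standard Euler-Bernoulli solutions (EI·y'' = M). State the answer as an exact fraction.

R_A = 430803/4000 kN, M_A = 148593/500 kN·m, R_B = 561197/4000 kN, M_B = -172687/500 kN·m

Load 1 — uniform load w=12 kN/m over full span:
  R_A = wL/2 = 12·16/2 = 96 kN
  M_A = wL²/12 = 12·16²/12 = 256 kN·m
  R_B = wL/2 = 12·16/2 = 96 kN
  M_B = -wL²/12 = -12·16²/12 = -256 kN·m
Load 2 — triangular load w₀=9 kN/m (0→w₀ over full span):
  R_A = 3w₀L/20 = 3·9·16/20 = 108/5 kN
  M_A = w₀L²/30 = 9·16²/30 = 384/5 kN·m
  R_B = 7w₀L/20 = 7·9·16/20 = 252/5 kN
  M_B = -w₀L²/20 = -9·16²/20 = -576/5 kN·m
Load 3 — applied couple M₀=5 kN·m at a=8 m (b=L-a=8):
  R_A = 6M₀ab/L³ = 6·5·8·8/16³ = 15/32 kN
  M_A = M₀b(2a-b)/L² = 5·8·(2·8-8)/16² = 5/4 kN·m
  R_B = -6M₀ab/L³ = -6·5·8·8/16³ = -15/32 kN
  M_B = M₀a(2b-a)/L² = 5·8·(2·8-8)/16² = 5/4 kN·m
Load 4 — point force P=-16 kN at a=32/5 m (b=L-a=48/5):
  R_A = Pb²(3a+b)/L³ = (-16)·(48/5)²·(3·(32/5)+(48/5))/16³ = -1296/125 kN
  M_A = Pab²/L² = (-16)·(32/5)·(48/5)²/16² = -4608/125 kN·m
  R_B = Pa²(a+3b)/L³ = (-16)·(32/5)²·((32/5)+3·(48/5))/16³ = -704/125 kN
  M_B = -Pa²b/L² = -(-16)·(32/5)²·(48/5)/16² = 3072/125 kN·m
Superposition: R_A = 430803/4000 kN, M_A = 148593/500 kN·m, R_B = 561197/4000 kN, M_B = -172687/500 kN·m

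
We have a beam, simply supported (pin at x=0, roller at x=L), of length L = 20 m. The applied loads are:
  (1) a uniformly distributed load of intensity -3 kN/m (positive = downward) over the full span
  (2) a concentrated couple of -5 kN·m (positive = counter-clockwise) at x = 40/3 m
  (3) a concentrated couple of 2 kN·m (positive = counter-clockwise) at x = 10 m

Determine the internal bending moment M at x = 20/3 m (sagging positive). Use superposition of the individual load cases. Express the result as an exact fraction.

Load 1 — uniform load w=-3 kN/m over full span:
  M_1 = wx(L-x)/2 = (-3)·(20/3)·(20-(20/3))/2 = -400/3 kN·m
Load 2 — applied couple M₀=-5 kN·m at a=40/3 m (b=L-a=20/3):
  M_2 = M₀x/L  [x≤a] = (-5)·(20/3)/20 = -5/3 kN·m
Load 3 — applied couple M₀=2 kN·m at a=10 m (b=L-a=10):
  M_3 = M₀x/L  [x≤a] = 2·(20/3)/20 = 2/3 kN·m
Superposition: M = Σ M_i = -403/3 kN·m ≈ -134.333333 kN·m

M(20/3) = -403/3 kN·m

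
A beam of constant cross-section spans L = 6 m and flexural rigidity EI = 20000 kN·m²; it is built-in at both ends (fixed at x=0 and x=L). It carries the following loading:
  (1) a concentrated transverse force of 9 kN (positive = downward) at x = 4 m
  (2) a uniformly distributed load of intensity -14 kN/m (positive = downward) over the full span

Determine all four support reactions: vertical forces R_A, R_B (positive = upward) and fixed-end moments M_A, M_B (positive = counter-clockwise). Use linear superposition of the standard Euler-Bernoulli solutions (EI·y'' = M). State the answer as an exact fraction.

R_A = -119/3 kN, M_A = -38 kN·m, R_B = -106/3 kN, M_B = 34 kN·m

Load 1 — point force P=9 kN at a=4 m (b=L-a=2):
  R_A = Pb²(3a+b)/L³ = 9·2²·(3·4+2)/6³ = 7/3 kN
  M_A = Pab²/L² = 9·4·2²/6² = 4 kN·m
  R_B = Pa²(a+3b)/L³ = 9·4²·(4+3·2)/6³ = 20/3 kN
  M_B = -Pa²b/L² = -9·4²·2/6² = -8 kN·m
Load 2 — uniform load w=-14 kN/m over full span:
  R_A = wL/2 = (-14)·6/2 = -42 kN
  M_A = wL²/12 = (-14)·6²/12 = -42 kN·m
  R_B = wL/2 = (-14)·6/2 = -42 kN
  M_B = -wL²/12 = -(-14)·6²/12 = 42 kN·m
Superposition: R_A = -119/3 kN, M_A = -38 kN·m, R_B = -106/3 kN, M_B = 34 kN·m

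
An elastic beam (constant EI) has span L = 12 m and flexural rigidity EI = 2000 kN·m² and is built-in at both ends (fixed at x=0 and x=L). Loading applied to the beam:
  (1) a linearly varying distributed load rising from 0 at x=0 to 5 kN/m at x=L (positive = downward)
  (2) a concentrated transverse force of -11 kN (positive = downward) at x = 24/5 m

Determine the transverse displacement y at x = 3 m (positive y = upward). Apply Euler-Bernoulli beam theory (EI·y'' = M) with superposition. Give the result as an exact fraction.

y(3) = -11907/1600000 m

Load 1 — triangular load w₀=5 kN/m (0→w₀ over full span):
  y_1 = -w₀x²(L-x)²(x+2L)/(120LEI) = -5·3²·(12-3)²·(3+2·12)/(120·12·2000) = -2187/64000 m
Load 2 — point force P=-11 kN at a=24/5 m (b=L-a=36/5):
  y_2 = -Pb²x²(3aL-(3a+b)x)/(6L³EI)  [x≤a] = -(-11)·(36/5)²·3²·(3·(24/5)·12-(3·(24/5)+(36/5))·3)/(6·12³·2000) = 2673/100000 m
Superposition: y = Σ y_i = -11907/1600000 m ≈ -0.007442 m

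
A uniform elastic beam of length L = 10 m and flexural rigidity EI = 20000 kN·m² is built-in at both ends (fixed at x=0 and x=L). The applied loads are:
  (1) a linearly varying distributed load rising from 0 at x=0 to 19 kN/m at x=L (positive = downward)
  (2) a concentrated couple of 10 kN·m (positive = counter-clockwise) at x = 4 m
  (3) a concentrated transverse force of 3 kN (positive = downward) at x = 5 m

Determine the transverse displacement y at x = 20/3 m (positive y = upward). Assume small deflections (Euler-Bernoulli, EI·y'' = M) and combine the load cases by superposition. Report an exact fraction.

y(20/3) = -61583/5832000 m

Load 1 — triangular load w₀=19 kN/m (0→w₀ over full span):
  y_1 = -w₀x²(L-x)²(x+2L)/(120LEI) = -19·(20/3)²·(10-(20/3))²·((20/3)+2·10)/(120·10·20000) = -38/3645 m
Load 2 — applied couple M₀=10 kN·m at a=4 m (b=L-a=6):
  y_2 = (R_Ax³/6 - M_Ax²/2 - M₀(x-a)²/2)/EI  [x>a] with R_A=36/25, M_A=6/5 = ((36/25)·(20/3)³/6 - (6/5)·(20/3)²/2 - 10·((20/3)-4)²/2)/20000 = 1/2250 m
Load 3 — point force P=3 kN at a=5 m (b=L-a=5):
  y_3 = -Pa²(L-x)²(3bL-(3b+a)(L-x))/(6L³EI)  [x>a] = -3·5²·(10-(20/3))²·(3·5·10-(3·5+5)·(10-(20/3)))/(6·10³·20000) = -1/1728 m
Superposition: y = Σ y_i = -61583/5832000 m ≈ -0.010559 m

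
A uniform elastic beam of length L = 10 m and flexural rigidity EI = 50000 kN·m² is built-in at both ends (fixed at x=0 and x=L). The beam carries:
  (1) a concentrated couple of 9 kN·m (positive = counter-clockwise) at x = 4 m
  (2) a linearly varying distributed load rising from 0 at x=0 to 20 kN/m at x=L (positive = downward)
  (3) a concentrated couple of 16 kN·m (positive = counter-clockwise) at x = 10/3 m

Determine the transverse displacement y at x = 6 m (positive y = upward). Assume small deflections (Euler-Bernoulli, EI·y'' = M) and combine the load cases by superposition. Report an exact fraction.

y(6) = -15502/3515625 m

Load 1 — applied couple M₀=9 kN·m at a=4 m (b=L-a=6):
  y_1 = (R_Ax³/6 - M_Ax²/2 - M₀(x-a)²/2)/EI  [x>a] with R_A=162/125, M_A=27/25 = ((162/125)·6³/6 - (27/25)·6²/2 - 9·(6-4)²/2)/50000 = 72/390625 m
Load 2 — triangular load w₀=20 kN/m (0→w₀ over full span):
  y_2 = -w₀x²(L-x)²(x+2L)/(120LEI) = -20·6²·(10-6)²·(6+2·10)/(120·10·50000) = -78/15625 m
Load 3 — applied couple M₀=16 kN·m at a=10/3 m (b=L-a=20/3):
  y_3 = (R_Ax³/6 - M_Ax²/2 - M₀(x-a)²/2)/EI  [x>a] with R_A=32/15, M_A=0 = ((32/15)·6³/6 - 0·6²/2 - 16·(6-(10/3))²/2)/50000 = 56/140625 m
Superposition: y = Σ y_i = -15502/3515625 m ≈ -0.004409 m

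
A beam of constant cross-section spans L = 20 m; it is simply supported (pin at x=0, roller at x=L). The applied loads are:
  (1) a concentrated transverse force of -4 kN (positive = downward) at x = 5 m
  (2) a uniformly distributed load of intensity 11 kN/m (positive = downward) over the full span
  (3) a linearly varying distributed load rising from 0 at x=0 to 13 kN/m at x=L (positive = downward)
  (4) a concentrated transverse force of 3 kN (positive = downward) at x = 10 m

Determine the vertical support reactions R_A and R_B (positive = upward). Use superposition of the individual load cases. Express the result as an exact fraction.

R_A = 911/6 kN, R_B = 1183/6 kN

Load 1 — point force P=-4 kN at a=5 m (b=L-a=15):
  R_A = Pb/L = (-4)·15/20 = -3 kN
  R_B = Pa/L = (-4)·5/20 = -1 kN
Load 2 — uniform load w=11 kN/m over full span:
  R_A = wL/2 = 11·20/2 = 110 kN
  R_B = wL/2 = 11·20/2 = 110 kN
Load 3 — triangular load w₀=13 kN/m (0→w₀ over full span):
  R_A = w₀L/6 = 13·20/6 = 130/3 kN
  R_B = w₀L/3 = 13·20/3 = 260/3 kN
Load 4 — point force P=3 kN at a=10 m (b=L-a=10):
  R_A = Pb/L = 3·10/20 = 3/2 kN
  R_B = Pa/L = 3·10/20 = 3/2 kN
Superposition: R_A = 911/6 kN, R_B = 1183/6 kN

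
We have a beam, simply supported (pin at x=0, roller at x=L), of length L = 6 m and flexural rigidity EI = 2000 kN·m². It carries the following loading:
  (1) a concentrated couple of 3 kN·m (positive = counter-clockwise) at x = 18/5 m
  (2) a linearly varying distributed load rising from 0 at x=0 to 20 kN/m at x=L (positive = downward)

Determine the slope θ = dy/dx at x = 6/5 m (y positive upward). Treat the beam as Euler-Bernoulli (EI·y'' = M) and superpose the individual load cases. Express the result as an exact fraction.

θ(6/5) = -4443/125000 rad

Load 1 — applied couple M₀=3 kN·m at a=18/5 m (b=L-a=12/5):
  θ_1 = (M₀x²/(2L)+C₁)/EI  [x≤a] with C₁=M₀(3b²-L²)/(6L)=-39/25 = (3·(6/5)²/(2·6)+(-39/25))/2000 = -3/5000 rad
Load 2 — triangular load w₀=20 kN/m (0→w₀ over full span):
  θ_2 = -w₀(7L⁴-30L²x²+15x⁴)/(360LEI) = -20·(7·6⁴-30·6²·(6/5)²+15·(6/5)⁴)/(360·6·2000) = -546/15625 rad
Superposition: θ = Σ θ_i = -4443/125000 rad ≈ -0.035544 rad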